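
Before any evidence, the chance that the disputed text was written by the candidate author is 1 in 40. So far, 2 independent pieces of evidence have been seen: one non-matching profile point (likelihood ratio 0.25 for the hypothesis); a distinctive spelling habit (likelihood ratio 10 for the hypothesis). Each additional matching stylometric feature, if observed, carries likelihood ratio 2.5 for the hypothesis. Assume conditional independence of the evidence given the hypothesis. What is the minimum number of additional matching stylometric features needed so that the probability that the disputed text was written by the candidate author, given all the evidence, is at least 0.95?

Prior odds = 0.025/0.975 = 1/39.
Combined Bayes factor of the evidence already in hand = 0.25 × 10 = 2.5.
Odds after that evidence = (1/39) × 2.5 = 5/78.
Target odds = 0.95/0.05 = 19.
Need 2.5ⁿ ≥ 19 ÷ (5/78) = 296.4.
2.5⁶ = 244.140625 falls short of 296.4 but 2.5⁷ = 610.3515625 reaches it, so n = 7.

7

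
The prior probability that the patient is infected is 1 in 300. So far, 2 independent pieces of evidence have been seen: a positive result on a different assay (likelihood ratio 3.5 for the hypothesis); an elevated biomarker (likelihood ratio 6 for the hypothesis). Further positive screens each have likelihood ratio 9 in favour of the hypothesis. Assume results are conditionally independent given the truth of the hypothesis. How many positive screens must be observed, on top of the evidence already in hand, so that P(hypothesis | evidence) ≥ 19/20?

Prior odds = (1/300)/(299/300) = 1/299.
Combined Bayes factor of the evidence already in hand = 3.5 × 6 = 21.
Odds after that evidence = (1/299) × 21 = 21/299.
Target odds = 0.95/0.05 = 19.
Need 9ⁿ ≥ 19 ÷ (21/299) = 5681/21.
9² = 81 falls short of 5681/21 but 9³ = 729 reaches it, so n = 3.

3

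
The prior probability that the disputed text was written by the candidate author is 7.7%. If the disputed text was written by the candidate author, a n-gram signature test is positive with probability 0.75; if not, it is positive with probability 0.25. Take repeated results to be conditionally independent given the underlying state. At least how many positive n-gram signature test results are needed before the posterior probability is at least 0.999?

Prior odds = 0.077/0.923 = 77/923.
Likelihood ratio of a positive = 0.75/0.25 = 3.
Target odds: 0.999 ÷ 0.001 = 999.
Require 3ⁿ ≥ 999 ÷ (77/923) = 922077/77.
3⁸ = 6561 falls short of 922077/77 but 3⁹ = 19683 reaches it, so n = 9.

9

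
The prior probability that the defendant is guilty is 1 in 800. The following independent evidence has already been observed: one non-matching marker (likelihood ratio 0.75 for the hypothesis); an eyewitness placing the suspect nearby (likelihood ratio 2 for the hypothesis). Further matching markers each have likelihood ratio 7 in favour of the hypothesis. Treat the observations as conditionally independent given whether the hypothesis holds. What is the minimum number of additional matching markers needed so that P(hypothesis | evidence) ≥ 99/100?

Prior odds = 0.00125/0.99875 = 1/799.
Combined Bayes factor of the evidence already in hand = 0.75 × 2 = 1.5.
Odds after that evidence = (1/799) × 1.5 = 3/1598.
Target odds = 0.99/0.01 = 99.
Need 7ⁿ ≥ 99 ÷ (3/1598) = 52734.
7⁵ = 16807 falls short of 52734 but 7⁶ = 117649 reaches it, so n = 6.

6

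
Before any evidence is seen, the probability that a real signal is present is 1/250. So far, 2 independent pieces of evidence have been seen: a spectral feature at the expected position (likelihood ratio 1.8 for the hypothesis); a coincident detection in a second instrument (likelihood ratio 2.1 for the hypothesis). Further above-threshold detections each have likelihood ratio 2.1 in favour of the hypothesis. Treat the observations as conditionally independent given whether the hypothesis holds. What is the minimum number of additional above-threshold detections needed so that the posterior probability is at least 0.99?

Prior odds = 0.004/0.996 = 1/249.
Combined Bayes factor of the evidence already in hand = 1.8 × 2.1 = 3.78.
Odds after that evidence = (1/249) × 3.78 = 63/4150.
Target odds = 0.99/0.01 = 99.
Need 2.1ⁿ ≥ 99 ÷ (63/4150) = 45650/7.
2.1¹¹ ≈3502.78 falls short of 45650/7 but 2.1¹² ≈7355.83 reaches it, so n = 12.

12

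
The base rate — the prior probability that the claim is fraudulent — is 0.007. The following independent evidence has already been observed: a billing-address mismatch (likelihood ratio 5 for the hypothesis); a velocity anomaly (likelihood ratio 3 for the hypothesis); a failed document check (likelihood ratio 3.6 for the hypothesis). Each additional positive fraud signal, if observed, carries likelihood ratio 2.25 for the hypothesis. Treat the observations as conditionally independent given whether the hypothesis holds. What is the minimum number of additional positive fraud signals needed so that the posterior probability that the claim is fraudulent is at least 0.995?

8

Prior odds = 0.007/0.993 = 7/993.
Combined Bayes factor of the evidence already in hand = 5 × 3 × 3.6 = 54.
Odds after that evidence = (7/993) × 54 = 126/331.
Target odds = 0.995/0.005 = 199.
Need 2.25ⁿ ≥ 199 ÷ (126/331) = 65869/126.
2.25⁷ = 4782969/16384 falls short of 65869/126 but 2.25⁸ = 43046721/65536 reaches it, so n = 8.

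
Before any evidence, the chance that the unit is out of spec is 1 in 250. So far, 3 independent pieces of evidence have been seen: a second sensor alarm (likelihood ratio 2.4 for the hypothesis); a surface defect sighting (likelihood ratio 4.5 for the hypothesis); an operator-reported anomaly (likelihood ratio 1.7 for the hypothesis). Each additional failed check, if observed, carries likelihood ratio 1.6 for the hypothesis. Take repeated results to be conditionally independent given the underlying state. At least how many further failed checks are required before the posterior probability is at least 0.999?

21

Prior odds = 0.004/0.996 = 1/249.
Combined Bayes factor of the evidence already in hand = 2.4 × 4.5 × 1.7 = 18.36.
Odds after that evidence = (1/249) × 18.36 = 153/2075.
Target odds = 0.999/0.001 = 999.
Need 1.6ⁿ ≥ 999 ÷ (153/2075) = 230325/17.
1.6²⁰ ≈12089.3 falls short of 230325/17 but 1.6²¹ ≈19342.8 reaches it, so n = 21.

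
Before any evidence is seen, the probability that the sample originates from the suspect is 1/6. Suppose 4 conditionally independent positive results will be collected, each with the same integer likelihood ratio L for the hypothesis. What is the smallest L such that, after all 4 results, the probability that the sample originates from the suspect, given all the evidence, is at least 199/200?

Prior odds = (1/6)/(5/6) = 0.2.
Target odds = 0.995/0.005 = 199.
Need L⁴ ≥ 199 ÷ 0.2 = 995.
5⁴ = 625 < 995 ≤ 1296 = 6⁴, so L = 6.

6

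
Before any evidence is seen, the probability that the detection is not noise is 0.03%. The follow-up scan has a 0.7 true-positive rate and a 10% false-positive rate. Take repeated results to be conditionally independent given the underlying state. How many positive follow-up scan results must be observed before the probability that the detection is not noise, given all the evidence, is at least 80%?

5

Prior odds = 0.0003/0.9997 = 3/9997.
Likelihood ratio of a positive result = 0.7/0.1 = 7.
Target odds: 0.8 ÷ 0.2 = 4.
Require 7ⁿ ≥ 4 ÷ (3/9997) = 39988/3.
7⁴ = 2401 falls short of 39988/3 but 7⁵ = 16807 reaches it, so n = 5.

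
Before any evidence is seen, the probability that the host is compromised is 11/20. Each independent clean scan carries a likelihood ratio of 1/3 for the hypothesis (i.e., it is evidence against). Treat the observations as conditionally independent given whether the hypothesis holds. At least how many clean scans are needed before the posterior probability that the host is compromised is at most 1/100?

Prior odds: 0.55 ÷ 0.45 = 11/9.
Likelihood ratio per clean scan = 1/3.
Target posterior odds = 0.01/0.99 = 1/99.
Require (1/3)ⁿ ≤ 1/99 ÷ (11/9) = 1/121.
(1/3)⁴ = 1/81 is still above 1/121 but (1/3)⁵ = 1/243 is at or below it, so n = 5.

5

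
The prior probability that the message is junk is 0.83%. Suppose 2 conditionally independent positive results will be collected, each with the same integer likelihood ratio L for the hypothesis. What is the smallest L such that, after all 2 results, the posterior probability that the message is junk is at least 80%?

Prior odds = 0.0083/0.9917 = 83/9917.
Target odds = 0.8/0.2 = 4.
Need L² ≥ 4 ÷ (83/9917) = 39668/83.
21² = 441 < 39668/83 ≤ 484 = 22², so L = 22.

22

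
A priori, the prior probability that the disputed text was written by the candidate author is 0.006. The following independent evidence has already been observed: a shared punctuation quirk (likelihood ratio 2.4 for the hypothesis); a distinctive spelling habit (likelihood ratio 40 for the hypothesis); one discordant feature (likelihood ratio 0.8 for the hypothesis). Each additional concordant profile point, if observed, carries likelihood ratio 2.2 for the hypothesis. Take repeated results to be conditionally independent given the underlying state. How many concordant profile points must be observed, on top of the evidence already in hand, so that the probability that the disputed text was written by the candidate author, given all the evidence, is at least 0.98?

6

Prior odds = 0.006/0.994 = 3/497.
Combined Bayes factor of the evidence already in hand = 2.4 × 40 × 0.8 = 76.8.
Odds after that evidence = (3/497) × 76.8 = 1152/2485.
Target odds = 0.98/0.02 = 49.
Need 2.2ⁿ ≥ 49 ÷ (1152/2485) = 121765/1152.
2.2⁵ = 51.53632 falls short of 121765/1152 but 2.2⁶ = 1771561/15625 reaches it, so n = 6.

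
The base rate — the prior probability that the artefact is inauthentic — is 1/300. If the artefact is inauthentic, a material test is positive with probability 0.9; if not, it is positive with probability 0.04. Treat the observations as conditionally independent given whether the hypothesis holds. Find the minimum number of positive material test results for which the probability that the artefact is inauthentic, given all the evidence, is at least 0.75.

3

Prior odds: (1/300) ÷ (299/300) = 1/299.
Likelihood ratio of a positive = 0.9/0.04 = 22.5.
Target odds: 0.75 ÷ 0.25 = 3.
Require 22.5ⁿ ≥ 3 ÷ (1/299) = 897.
22.5² = 506.25 falls short of 897 but 22.5³ = 11390.625 reaches it, so n = 3.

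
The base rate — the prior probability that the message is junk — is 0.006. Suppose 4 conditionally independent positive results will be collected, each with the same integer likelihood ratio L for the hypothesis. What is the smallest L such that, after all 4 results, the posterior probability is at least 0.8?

Prior odds = 0.006/0.994 = 3/497.
Target odds = 0.8/0.2 = 4.
Need L⁴ ≥ 4 ÷ (3/497) = 1988/3.
5⁴ = 625 < 1988/3 ≤ 1296 = 6⁴, so L = 6.

6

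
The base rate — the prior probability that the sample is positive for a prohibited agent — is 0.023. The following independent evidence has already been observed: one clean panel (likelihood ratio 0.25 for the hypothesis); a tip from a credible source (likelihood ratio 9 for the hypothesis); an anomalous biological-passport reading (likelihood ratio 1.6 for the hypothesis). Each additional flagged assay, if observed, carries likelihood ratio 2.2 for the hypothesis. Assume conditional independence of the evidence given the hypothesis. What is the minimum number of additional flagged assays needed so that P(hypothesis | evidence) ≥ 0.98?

Prior odds = 0.023/0.977 = 23/977.
Combined Bayes factor of the evidence already in hand = 0.25 × 9 × 1.6 = 3.6.
Odds after that evidence = (23/977) × 3.6 = 414/4885.
Target odds = 0.98/0.02 = 49.
Need 2.2ⁿ ≥ 49 ÷ (414/4885) = 239365/414.
2.2⁸ = 214358881/390625 falls short of 239365/414 but 2.2⁹ ≈1207.27 reaches it, so n = 9.

9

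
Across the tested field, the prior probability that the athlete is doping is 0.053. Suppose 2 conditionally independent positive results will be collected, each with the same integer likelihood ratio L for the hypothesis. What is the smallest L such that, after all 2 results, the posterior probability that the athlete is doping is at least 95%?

Prior odds = 0.053/0.947 = 53/947.
Target odds = 0.95/0.05 = 19.
Need L² ≥ 19 ÷ (53/947) = 17993/53.
18² = 324 < 17993/53 ≤ 361 = 19², so L = 19.

19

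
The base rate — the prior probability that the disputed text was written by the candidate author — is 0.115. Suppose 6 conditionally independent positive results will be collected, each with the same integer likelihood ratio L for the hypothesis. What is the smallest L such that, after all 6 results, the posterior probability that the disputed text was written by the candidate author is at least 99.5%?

4

Prior odds = 0.115/0.885 = 23/177.
Target odds = 0.995/0.005 = 199.
Need L⁶ ≥ 199 ÷ (23/177) = 35223/23.
3⁶ = 729 < 35223/23 ≤ 4096 = 4⁶, so L = 4.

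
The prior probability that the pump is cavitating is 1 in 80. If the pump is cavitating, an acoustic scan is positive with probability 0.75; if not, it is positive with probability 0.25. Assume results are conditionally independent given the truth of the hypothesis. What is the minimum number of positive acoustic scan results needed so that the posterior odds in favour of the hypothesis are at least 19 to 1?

7

Prior odds: 0.0125 ÷ 0.9875 = 1/79.
Likelihood ratio of a positive = 0.75/0.25 = 3.
Target odds = 19.
Require 3ⁿ ≥ 19 ÷ (1/79) = 1501.
3⁶ = 729 falls short of 1501 but 3⁷ = 2187 reaches it, so n = 7.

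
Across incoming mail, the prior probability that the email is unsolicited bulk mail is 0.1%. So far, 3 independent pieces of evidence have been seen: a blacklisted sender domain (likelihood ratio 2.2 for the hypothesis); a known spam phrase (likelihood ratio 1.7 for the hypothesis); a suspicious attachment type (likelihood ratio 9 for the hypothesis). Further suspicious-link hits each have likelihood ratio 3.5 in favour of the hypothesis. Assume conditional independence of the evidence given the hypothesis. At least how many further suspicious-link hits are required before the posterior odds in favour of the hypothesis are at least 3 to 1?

Prior odds = 0.001/0.999 = 1/999.
Combined Bayes factor of the evidence already in hand = 2.2 × 1.7 × 9 = 33.66.
Odds after that evidence = (1/999) × 33.66 = 187/5550.
Target odds = 3.
Need 3.5ⁿ ≥ 3 ÷ (187/5550) = 16650/187.
3.5³ = 42.875 falls short of 16650/187 but 3.5⁴ = 150.0625 reaches it, so n = 4.

4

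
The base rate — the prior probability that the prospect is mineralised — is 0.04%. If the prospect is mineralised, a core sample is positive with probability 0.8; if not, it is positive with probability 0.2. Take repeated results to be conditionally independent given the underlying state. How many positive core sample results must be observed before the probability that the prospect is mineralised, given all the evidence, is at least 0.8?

7

Prior odds = 0.0004/0.9996 = 1/2499.
Likelihood ratio of a positive = 0.8/0.2 = 4.
Target posterior odds = 0.8/0.2 = 4.
Require 4ⁿ ≥ 4 ÷ (1/2499) = 9996.
4⁶ = 4096 falls short of 9996 but 4⁷ = 16384 reaches it, so n = 7.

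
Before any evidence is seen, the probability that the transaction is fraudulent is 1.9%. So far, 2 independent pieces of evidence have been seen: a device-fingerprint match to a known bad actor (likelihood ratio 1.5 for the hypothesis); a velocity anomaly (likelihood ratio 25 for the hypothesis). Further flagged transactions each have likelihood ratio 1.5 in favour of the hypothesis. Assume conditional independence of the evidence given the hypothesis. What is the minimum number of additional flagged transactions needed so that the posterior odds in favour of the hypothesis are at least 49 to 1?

Prior odds = 0.019/0.981 = 19/981.
Combined Bayes factor of the evidence already in hand = 1.5 × 25 = 37.5.
Odds after that evidence = (19/981) × 37.5 = 475/654.
Target odds = 49.
Need 1.5ⁿ ≥ 49 ÷ (475/654) = 32046/475.
1.5¹⁰ = 59049/1024 falls short of 32046/475 but 1.5¹¹ = 177147/2048 reaches it, so n = 11.

11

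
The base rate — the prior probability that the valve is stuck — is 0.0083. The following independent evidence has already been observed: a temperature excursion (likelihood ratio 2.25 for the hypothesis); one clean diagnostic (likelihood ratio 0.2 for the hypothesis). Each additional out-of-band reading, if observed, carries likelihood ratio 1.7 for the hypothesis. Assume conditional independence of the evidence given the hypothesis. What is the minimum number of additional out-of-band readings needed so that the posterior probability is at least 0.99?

Prior odds = 0.0083/0.9917 = 83/9917.
Combined Bayes factor of the evidence already in hand = 2.25 × 0.2 = 0.45.
Odds after that evidence = (83/9917) × 0.45 = 747/198340.
Target odds = 0.99/0.01 = 99.
Need 1.7ⁿ ≥ 99 ÷ (747/198340) = 2181740/83.
1.7¹⁹ ≈23907.2 falls short of 2181740/83 but 1.7²⁰ ≈40642.3 reaches it, so n = 20.

20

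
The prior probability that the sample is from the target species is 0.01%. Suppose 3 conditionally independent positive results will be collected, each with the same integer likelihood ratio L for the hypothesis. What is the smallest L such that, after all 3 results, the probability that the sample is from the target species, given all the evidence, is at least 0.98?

Prior odds = 0.0001/0.9999 = 1/9999.
Target odds = 0.98/0.02 = 49.
Need L³ ≥ 49 ÷ (1/9999) = 489951.
78³ = 474552 < 489951 ≤ 493039 = 79³, so L = 79.

79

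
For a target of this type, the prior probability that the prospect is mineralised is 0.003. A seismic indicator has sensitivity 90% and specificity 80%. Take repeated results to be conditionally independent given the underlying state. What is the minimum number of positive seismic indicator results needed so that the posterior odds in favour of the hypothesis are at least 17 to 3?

6

Prior odds = 0.003/0.997 = 3/997.
False-positive rate = 1 − 0.8 = 0.2; likelihood ratio of a positive = 0.9/0.2 = 4.5.
Target odds = 17/3.
Require 4.5ⁿ ≥ 17/3 ÷ (3/997) = 16949/9.
4.5⁵ = 1845.28125 falls short of 16949/9 but 4.5⁶ = 8303.765625 reaches it, so n = 6.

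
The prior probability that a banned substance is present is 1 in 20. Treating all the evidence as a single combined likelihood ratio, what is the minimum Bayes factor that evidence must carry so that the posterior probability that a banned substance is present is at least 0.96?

Prior odds = 0.05/0.95 = 1/19.
Target odds = 0.96/0.04 = 24.
Required Bayes factor = 24 ÷ (1/19) = 456.

456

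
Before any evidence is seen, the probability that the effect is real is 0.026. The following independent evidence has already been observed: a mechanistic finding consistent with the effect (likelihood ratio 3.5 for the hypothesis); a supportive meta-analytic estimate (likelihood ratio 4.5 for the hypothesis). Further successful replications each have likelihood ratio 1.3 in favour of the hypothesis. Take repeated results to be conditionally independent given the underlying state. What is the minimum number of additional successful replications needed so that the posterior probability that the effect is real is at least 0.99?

21

Prior odds = 0.026/0.974 = 13/487.
Combined Bayes factor of the evidence already in hand = 3.5 × 4.5 = 15.75.
Odds after that evidence = (13/487) × 15.75 = 819/1948.
Target odds = 0.99/0.01 = 99.
Need 1.3ⁿ ≥ 99 ÷ (819/1948) = 21428/91.
1.3²⁰ ≈190.05 falls short of 21428/91 but 1.3²¹ ≈247.065 reaches it, so n = 21.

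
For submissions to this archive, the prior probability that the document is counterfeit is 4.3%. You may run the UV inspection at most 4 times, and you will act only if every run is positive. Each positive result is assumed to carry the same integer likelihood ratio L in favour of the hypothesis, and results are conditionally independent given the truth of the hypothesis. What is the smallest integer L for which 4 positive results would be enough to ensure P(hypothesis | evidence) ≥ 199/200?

9

Prior odds = 0.043/0.957 = 43/957.
Target odds = 0.995/0.005 = 199.
Need L⁴ ≥ 199 ÷ (43/957) = 190443/43.
8⁴ = 4096 < 190443/43 ≤ 6561 = 9⁴, so L = 9.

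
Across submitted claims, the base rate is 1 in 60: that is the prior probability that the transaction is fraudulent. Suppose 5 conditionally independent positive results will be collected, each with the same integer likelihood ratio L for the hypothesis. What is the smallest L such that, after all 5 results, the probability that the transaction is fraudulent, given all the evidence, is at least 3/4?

Prior odds = (1/60)/(59/60) = 1/59.
Target odds = 0.75/0.25 = 3.
Need L⁵ ≥ 3 ÷ (1/59) = 177.
2⁵ = 32 < 177 ≤ 243 = 3⁵, so L = 3.

3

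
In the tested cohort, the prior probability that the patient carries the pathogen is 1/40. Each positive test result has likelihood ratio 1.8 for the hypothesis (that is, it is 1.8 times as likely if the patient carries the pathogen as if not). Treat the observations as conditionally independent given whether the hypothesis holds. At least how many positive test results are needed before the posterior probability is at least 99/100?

15

Prior odds: 0.025 ÷ 0.975 = 1/39.
Likelihood ratio per positive test result = 1.8.
Target odds: 0.99 ÷ 0.01 = 99.
Require 1.8ⁿ ≥ 99 ÷ (1/39) = 3861.
1.8¹⁴ ≈3748.13 falls short of 3861 but 1.8¹⁵ ≈6746.64 reaches it, so n = 15.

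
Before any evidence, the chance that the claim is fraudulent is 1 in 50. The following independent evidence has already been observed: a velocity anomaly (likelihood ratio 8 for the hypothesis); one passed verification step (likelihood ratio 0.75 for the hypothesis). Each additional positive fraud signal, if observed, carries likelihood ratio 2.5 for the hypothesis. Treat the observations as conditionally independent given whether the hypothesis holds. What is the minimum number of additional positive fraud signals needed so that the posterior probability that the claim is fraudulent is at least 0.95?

Prior odds = 0.02/0.98 = 1/49.
Combined Bayes factor of the evidence already in hand = 8 × 0.75 = 6.
Odds after that evidence = (1/49) × 6 = 6/49.
Target odds = 0.95/0.05 = 19.
Need 2.5ⁿ ≥ 19 ÷ (6/49) = 931/6.
2.5⁵ = 97.65625 falls short of 931/6 but 2.5⁶ = 244.140625 reaches it, so n = 6.

6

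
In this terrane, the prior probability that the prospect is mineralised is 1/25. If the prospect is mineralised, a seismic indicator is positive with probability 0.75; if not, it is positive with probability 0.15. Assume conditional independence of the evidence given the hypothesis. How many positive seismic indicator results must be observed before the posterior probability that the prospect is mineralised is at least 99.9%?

Prior odds = 0.04/0.96 = 1/24.
Likelihood ratio of a positive = 0.75/0.15 = 5.
Target odds: 0.999 ÷ 0.001 = 999.
Require 5ⁿ ≥ 999 ÷ (1/24) = 23976.
5⁶ = 15625 falls short of 23976 but 5⁷ = 78125 reaches it, so n = 7.

7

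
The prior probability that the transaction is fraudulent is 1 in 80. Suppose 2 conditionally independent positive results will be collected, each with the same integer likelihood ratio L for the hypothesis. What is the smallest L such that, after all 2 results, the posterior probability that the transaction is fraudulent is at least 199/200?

126

Prior odds = 0.0125/0.9875 = 1/79.
Target odds = 0.995/0.005 = 199.
Need L² ≥ 199 ÷ (1/79) = 15721.
125² = 15625 < 15721 ≤ 15876 = 126², so L = 126.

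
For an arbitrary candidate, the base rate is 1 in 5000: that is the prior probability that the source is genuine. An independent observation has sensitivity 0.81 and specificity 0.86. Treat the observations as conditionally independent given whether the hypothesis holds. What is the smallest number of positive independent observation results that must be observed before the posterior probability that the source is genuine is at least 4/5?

6

Prior odds = 0.0002/0.9998 = 1/4999.
False-positive rate = 1 − 0.86 = 0.14; likelihood ratio of a positive = 0.81/0.14 = 81/14.
Target posterior odds = 0.8/0.2 = 4.
Require (81/14)ⁿ ≥ 4 ÷ (1/4999) = 19996.
(81/14)⁵ ≈6483.13 falls short of 19996 but (81/14)⁶ ≈37509.6 reaches it, so n = 6.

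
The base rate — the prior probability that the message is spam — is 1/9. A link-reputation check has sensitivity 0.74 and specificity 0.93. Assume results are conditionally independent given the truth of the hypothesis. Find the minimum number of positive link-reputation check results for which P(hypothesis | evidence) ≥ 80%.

2

Prior odds: (1/9) ÷ (8/9) = 0.125.
False-positive rate = 1 − 0.93 = 0.07; likelihood ratio of a positive = 0.74/0.07 = 74/7.
Target posterior odds = 0.8/0.2 = 4.
Need 0.125 × (74/7)ⁿ ≥ 4, i.e. (74/7)ⁿ ≥ 32.
(74/7)¹ = 74/7 falls short of 32 but (74/7)² = 5476/49 reaches it, so n = 2.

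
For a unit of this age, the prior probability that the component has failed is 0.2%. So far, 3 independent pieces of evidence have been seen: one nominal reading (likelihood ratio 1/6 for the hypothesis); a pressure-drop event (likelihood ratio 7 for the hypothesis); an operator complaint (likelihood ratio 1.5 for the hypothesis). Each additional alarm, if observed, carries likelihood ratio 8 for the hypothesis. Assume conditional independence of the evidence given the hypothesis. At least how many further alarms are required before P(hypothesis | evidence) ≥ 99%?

Prior odds = 0.002/0.998 = 1/499.
Combined Bayes factor of the evidence already in hand = (1/6) × 7 × 1.5 = 1.75.
Odds after that evidence = (1/499) × 1.75 = 7/1996.
Target odds = 0.99/0.01 = 99.
Need 8ⁿ ≥ 99 ÷ (7/1996) = 197604/7.
8⁴ = 4096 falls short of 197604/7 but 8⁵ = 32768 reaches it, so n = 5.

5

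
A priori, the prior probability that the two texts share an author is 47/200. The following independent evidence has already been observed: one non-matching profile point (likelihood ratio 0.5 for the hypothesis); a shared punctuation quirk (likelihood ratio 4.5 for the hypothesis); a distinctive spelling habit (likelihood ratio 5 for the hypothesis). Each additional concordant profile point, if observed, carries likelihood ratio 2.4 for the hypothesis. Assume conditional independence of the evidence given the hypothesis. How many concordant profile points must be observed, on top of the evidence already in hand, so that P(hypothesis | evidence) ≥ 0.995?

Prior odds = 0.235/0.765 = 47/153.
Combined Bayes factor of the evidence already in hand = 0.5 × 4.5 × 5 = 11.25.
Odds after that evidence = (47/153) × 11.25 = 235/68.
Target odds = 0.995/0.005 = 199.
Need 2.4ⁿ ≥ 199 ÷ (235/68) = 13532/235.
2.4⁴ = 33.1776 falls short of 13532/235 but 2.4⁵ = 79.62624 reaches it, so n = 5.

5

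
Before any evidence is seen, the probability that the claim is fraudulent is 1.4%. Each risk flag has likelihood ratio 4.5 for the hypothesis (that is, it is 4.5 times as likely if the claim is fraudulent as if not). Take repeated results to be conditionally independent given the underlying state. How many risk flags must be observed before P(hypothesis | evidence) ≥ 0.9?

Prior odds: 0.014 ÷ 0.986 = 7/493.
Likelihood ratio per risk flag = 4.5.
Target posterior odds = 0.9/0.1 = 9.
Require 4.5ⁿ ≥ 9 ÷ (7/493) = 4437/7.
4.5⁴ = 410.0625 falls short of 4437/7 but 4.5⁵ = 1845.28125 reaches it, so n = 5.

5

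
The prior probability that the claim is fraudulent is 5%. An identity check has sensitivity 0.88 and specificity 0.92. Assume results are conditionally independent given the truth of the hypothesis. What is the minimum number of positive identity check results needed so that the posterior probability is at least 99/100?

Prior odds = 0.05/0.95 = 1/19.
False-positive rate = 1 − 0.92 = 0.08; likelihood ratio of a positive = 0.88/0.08 = 11.
Target posterior odds = 0.99/0.01 = 99.
Require 11ⁿ ≥ 99 ÷ (1/19) = 1881.
11³ = 1331 falls short of 1881 but 11⁴ = 14641 reaches it, so n = 4.

4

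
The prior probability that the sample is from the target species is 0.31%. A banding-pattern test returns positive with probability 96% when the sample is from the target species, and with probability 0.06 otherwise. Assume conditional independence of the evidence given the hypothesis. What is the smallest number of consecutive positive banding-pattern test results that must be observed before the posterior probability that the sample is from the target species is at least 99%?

4

Prior odds: 0.0031 ÷ 0.9969 = 31/9969.
Likelihood ratio of a positive result = 0.96/0.06 = 16.
Target odds: 0.99 ÷ 0.01 = 99.
Need (31/9969) × 16ⁿ ≥ 99, i.e. 16ⁿ ≥ 986931/31.
16³ = 4096 falls short of 986931/31 but 16⁴ = 65536 reaches it, so n = 4.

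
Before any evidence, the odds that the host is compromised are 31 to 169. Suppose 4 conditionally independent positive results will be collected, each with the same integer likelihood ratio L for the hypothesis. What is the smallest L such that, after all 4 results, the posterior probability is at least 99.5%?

Prior odds = 31/169.
Target odds = 0.995/0.005 = 199.
Need L⁴ ≥ 199 ÷ (31/169) = 33631/31.
5⁴ = 625 < 33631/31 ≤ 1296 = 6⁴, so L = 6.

6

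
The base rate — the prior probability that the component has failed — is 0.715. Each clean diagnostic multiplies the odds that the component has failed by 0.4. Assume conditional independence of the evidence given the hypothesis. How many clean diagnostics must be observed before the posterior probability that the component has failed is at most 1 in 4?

Prior odds: 0.715 ÷ 0.285 = 143/57.
Likelihood ratio per clean diagnostic = 0.4.
Target odds: 0.25 ÷ 0.75 = 1/3.
Need (143/57) × 0.4ⁿ ≤ 1/3, i.e. 0.4ⁿ ≤ 19/143.
0.4² = 0.16 is still above 19/143 but 0.4³ = 0.064 is at or below it, so n = 3.

3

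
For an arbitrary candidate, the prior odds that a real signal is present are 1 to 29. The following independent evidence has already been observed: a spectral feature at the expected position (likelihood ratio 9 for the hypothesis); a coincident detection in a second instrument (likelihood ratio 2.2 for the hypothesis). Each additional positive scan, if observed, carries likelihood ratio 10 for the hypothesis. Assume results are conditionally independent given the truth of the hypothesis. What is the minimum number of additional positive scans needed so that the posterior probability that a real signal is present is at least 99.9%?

4

Prior odds = 1/29.
Combined Bayes factor of the evidence already in hand = 9 × 2.2 = 19.8.
Odds after that evidence = (1/29) × 19.8 = 99/145.
Target odds = 0.999/0.001 = 999.
Need 10ⁿ ≥ 999 ÷ (99/145) = 16095/11.
10³ = 1000 falls short of 16095/11 but 10⁴ = 10000 reaches it, so n = 4.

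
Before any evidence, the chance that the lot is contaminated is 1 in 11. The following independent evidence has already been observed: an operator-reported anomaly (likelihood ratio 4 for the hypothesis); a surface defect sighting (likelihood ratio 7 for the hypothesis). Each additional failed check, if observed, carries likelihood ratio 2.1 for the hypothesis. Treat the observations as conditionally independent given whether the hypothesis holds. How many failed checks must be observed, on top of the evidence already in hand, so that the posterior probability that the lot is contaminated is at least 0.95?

3

Prior odds = (1/11)/(10/11) = 0.1.
Combined Bayes factor of the evidence already in hand = 4 × 7 = 28.
Odds after that evidence = 0.1 × 28 = 2.8.
Target odds = 0.95/0.05 = 19.
Need 2.1ⁿ ≥ 19 ÷ 2.8 = 95/14.
2.1² = 4.41 falls short of 95/14 but 2.1³ = 9.261 reaches it, so n = 3.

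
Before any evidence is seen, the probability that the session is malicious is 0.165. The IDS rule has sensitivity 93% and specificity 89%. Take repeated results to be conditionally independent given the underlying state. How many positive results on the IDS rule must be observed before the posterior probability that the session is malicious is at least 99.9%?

4

Prior odds = 0.165/0.835 = 33/167.
False-positive rate = 1 − 0.89 = 0.11; likelihood ratio of a positive = 0.93/0.11 = 93/11.
Target odds: 0.999 ÷ 0.001 = 999.
Require (93/11)ⁿ ≥ 999 ÷ (33/167) = 55611/11.
(93/11)³ = 804357/1331 falls short of 55611/11 but (93/11)⁴ = 74805201/14641 reaches it, so n = 4.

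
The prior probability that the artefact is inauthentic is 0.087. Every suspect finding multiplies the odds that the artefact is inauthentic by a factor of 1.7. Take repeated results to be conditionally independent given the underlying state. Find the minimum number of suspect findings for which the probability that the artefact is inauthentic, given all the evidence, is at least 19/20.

Prior odds = 0.087/0.913 = 87/913.
Likelihood ratio per suspect finding = 1.7.
Target odds: 0.95 ÷ 0.05 = 19.
Require 1.7ⁿ ≥ 19 ÷ (87/913) = 17347/87.
1.7⁹ ≈118.588 falls short of 17347/87 but 1.7¹⁰ ≈201.599 reaches it, so n = 10.

10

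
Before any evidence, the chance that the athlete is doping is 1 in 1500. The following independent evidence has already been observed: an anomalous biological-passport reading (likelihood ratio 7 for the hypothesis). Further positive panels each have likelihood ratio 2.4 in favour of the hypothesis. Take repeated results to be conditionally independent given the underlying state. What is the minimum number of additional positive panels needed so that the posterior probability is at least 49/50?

Prior odds = (1/1500)/(1499/1500) = 1/1499.
Bayes factor of the evidence already in hand = 7.
Odds after that evidence = (1/1499) × 7 = 7/1499.
Target odds = 0.98/0.02 = 49.
Need 2.4ⁿ ≥ 49 ÷ (7/1499) = 10493.
2.4¹⁰ ≈6340.34 falls short of 10493 but 2.4¹¹ ≈15216.8 reaches it, so n = 11.

11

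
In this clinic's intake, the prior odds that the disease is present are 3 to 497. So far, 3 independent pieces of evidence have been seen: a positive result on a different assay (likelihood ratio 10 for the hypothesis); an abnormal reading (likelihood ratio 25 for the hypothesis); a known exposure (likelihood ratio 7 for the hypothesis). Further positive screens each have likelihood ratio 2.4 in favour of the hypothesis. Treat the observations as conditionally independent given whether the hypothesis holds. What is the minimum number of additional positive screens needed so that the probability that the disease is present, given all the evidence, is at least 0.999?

6

Prior odds = 3/497.
Combined Bayes factor of the evidence already in hand = 10 × 25 × 7 = 1750.
Odds after that evidence = (3/497) × 1750 = 750/71.
Target odds = 0.999/0.001 = 999.
Need 2.4ⁿ ≥ 999 ÷ (750/71) = 94.572.
2.4⁵ = 79.62624 falls short of 94.572 but 2.4⁶ = 2985984/15625 reaches it, so n = 6.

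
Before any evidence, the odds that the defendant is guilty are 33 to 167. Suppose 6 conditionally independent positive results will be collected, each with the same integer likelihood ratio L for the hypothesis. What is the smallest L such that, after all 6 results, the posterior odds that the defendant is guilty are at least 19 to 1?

3

Prior odds = 33/167.
Target odds = 19.
Need L⁶ ≥ 19 ÷ (33/167) = 3173/33.
2⁶ = 64 < 3173/33 ≤ 729 = 3⁶, so L = 3.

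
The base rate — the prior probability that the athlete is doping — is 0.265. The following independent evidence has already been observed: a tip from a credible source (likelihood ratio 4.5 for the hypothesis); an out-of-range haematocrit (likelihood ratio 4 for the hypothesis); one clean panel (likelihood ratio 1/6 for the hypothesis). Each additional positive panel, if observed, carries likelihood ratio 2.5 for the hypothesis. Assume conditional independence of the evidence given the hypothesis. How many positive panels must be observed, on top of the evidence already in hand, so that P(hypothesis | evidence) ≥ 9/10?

3

Prior odds = 0.265/0.735 = 53/147.
Combined Bayes factor of the evidence already in hand = 4.5 × 4 × (1/6) = 3.
Odds after that evidence = (53/147) × 3 = 53/49.
Target odds = 0.9/0.1 = 9.
Need 2.5ⁿ ≥ 9 ÷ (53/49) = 441/53.
2.5² = 6.25 falls short of 441/53 but 2.5³ = 15.625 reaches it, so n = 3.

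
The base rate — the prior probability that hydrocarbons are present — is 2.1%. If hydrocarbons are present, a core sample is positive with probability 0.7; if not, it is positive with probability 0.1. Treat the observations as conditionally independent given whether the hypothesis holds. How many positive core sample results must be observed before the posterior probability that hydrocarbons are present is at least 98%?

Prior odds = 0.021/0.979 = 21/979.
Likelihood ratio of a positive = 0.7/0.1 = 7.
Target posterior odds = 0.98/0.02 = 49.
Require 7ⁿ ≥ 49 ÷ (21/979) = 6853/3.
7³ = 343 falls short of 6853/3 but 7⁴ = 2401 reaches it, so n = 4.

4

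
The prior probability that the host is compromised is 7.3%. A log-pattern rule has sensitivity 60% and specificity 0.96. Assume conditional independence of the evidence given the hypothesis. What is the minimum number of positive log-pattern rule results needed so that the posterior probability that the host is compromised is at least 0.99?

Prior odds = 0.073/0.927 = 73/927.
False-positive rate = 1 − 0.96 = 0.04; likelihood ratio of a positive = 0.6/0.04 = 15.
Target odds: 0.99 ÷ 0.01 = 99.
Need (73/927) × 15ⁿ ≥ 99, i.e. 15ⁿ ≥ 91773/73.
15² = 225 falls short of 91773/73 but 15³ = 3375 reaches it, so n = 3.

3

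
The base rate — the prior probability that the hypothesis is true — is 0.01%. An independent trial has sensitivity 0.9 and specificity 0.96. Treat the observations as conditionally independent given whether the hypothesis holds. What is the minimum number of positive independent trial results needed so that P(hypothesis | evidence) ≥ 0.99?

5

Prior odds: 0.0001 ÷ 0.9999 = 1/9999.
False-positive rate = 1 − 0.96 = 0.04; likelihood ratio of a positive = 0.9/0.04 = 22.5.
Target odds: 0.99 ÷ 0.01 = 99.
Need (1/9999) × 22.5ⁿ ≥ 99, i.e. 22.5ⁿ ≥ 989901.
22.5⁴ = 256289.0625 falls short of 989901 but 22.5⁵ = 184528125/32 reaches it, so n = 5.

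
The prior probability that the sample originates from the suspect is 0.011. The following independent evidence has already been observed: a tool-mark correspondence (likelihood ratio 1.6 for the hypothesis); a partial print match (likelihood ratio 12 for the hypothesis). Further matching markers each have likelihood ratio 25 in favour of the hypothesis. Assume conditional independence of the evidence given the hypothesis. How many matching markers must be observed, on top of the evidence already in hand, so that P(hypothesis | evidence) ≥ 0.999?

Prior odds = 0.011/0.989 = 11/989.
Combined Bayes factor of the evidence already in hand = 1.6 × 12 = 19.2.
Odds after that evidence = (11/989) × 19.2 = 1056/4945.
Target odds = 0.999/0.001 = 999.
Need 25ⁿ ≥ 999 ÷ (1056/4945) = 1646685/352.
25² = 625 falls short of 1646685/352 but 25³ = 15625 reaches it, so n = 3.

3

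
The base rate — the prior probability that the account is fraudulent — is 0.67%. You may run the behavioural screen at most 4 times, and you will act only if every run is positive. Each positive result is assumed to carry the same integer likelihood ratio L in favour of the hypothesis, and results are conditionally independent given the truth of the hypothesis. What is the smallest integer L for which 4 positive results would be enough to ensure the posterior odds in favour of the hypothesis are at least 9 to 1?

7

Prior odds = 0.0067/0.9933 = 67/9933.
Target odds = 9.
Need L⁴ ≥ 9 ÷ (67/9933) = 89397/67.
6⁴ = 1296 < 89397/67 ≤ 2401 = 7⁴, so L = 7.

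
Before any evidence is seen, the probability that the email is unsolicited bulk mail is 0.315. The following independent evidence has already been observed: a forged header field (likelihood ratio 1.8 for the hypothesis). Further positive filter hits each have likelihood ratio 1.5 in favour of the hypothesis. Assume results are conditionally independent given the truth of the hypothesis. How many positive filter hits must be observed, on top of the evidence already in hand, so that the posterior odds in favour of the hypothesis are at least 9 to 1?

6

Prior odds = 0.315/0.685 = 63/137.
Bayes factor of the evidence already in hand = 1.8.
Odds after that evidence = (63/137) × 1.8 = 567/685.
Target odds = 9.
Need 1.5ⁿ ≥ 9 ÷ (567/685) = 685/63.
1.5⁵ = 7.59375 falls short of 685/63 but 1.5⁶ = 11.390625 reaches it, so n = 6.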